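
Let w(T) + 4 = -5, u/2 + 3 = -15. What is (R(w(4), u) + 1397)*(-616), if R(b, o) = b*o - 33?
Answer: -1039808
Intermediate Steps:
u = -36 (u = -6 + 2*(-15) = -6 - 30 = -36)
w(T) = -9 (w(T) = -4 - 5 = -9)
R(b, o) = -33 + b*o
(R(w(4), u) + 1397)*(-616) = ((-33 - 9*(-36)) + 1397)*(-616) = ((-33 + 324) + 1397)*(-616) = (291 + 1397)*(-616) = 1688*(-616) = -1039808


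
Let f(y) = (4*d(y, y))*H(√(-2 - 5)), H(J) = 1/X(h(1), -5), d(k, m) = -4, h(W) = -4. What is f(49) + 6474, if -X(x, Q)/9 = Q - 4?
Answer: 524378/81 ≈ 6473.8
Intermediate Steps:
X(x, Q) = 36 - 9*Q (X(x, Q) = -9*(Q - 4) = -9*(-4 + Q) = 36 - 9*Q)
H(J) = 1/81 (H(J) = 1/(36 - 9*(-5)) = 1/(36 + 45) = 1/81)
f(y) = -16/81 (f(y) = (4*(-4))*(1/81) = -16*1/81 = -16/81)
f(49) + 6474 = -16/81 + 6474 = 524378/81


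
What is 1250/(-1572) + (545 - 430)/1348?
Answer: -376055/529764 ≈ -0.70985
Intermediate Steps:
1250/(-1572) + (545 - 430)/1348 = 1250*(-1/1572) + 115*(1/1348) = -625/786 + 115/1348 = -376055/529764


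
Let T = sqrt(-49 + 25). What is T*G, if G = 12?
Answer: 24*I*sqrt(6) ≈ 58.788*I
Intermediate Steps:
T = 2*I*sqrt(6) (T = sqrt(-24) = 2*I*sqrt(6) ≈ 4.899*I)
T*G = (2*I*sqrt(6))*12 = 24*I*sqrt(6)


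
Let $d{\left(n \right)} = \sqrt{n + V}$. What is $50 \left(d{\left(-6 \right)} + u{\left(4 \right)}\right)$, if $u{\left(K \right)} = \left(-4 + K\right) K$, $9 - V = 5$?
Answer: $50 i \sqrt{2} \approx 70.711 i$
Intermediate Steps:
$V = 4$ ($V = 9 - 5 = 4$)
$d{\left(n \right)} = \sqrt{4 + n}$ ($d{\left(n \right)} = \sqrt{n + 4} = \sqrt{4 + n}$)
$u{\left(K \right)} = K \left(-4 + K\right)$
$50 \left(d{\left(-6 \right)} + u{\left(4 \right)}\right) = 50 \left(\sqrt{4 - 6} + 4 \left(-4 + 4\right)\right) = 50 \left(\sqrt{-2} + 4 \cdot 0\right) = 50 \left(i \sqrt{2} + 0\right) = 50 i \sqrt{2}$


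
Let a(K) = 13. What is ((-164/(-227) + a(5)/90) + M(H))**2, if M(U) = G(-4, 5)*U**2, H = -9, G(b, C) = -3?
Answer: 24470622474841/417384900 ≈ 58628.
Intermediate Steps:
M(U) = -3*U**2
((-164/(-227) + a(5)/90) + M(H))**2 = ((-164/(-227) + 13/90) - 3*(-9)**2)**2 = ((-164*(-1/227) + 13*(1/90)) - 3*81)**2 = ((164/227 + 13/90) - 243)**2 = (17711/20430 - 243)**2 = (-4946779/20430)**2 = 24470622474841/417384900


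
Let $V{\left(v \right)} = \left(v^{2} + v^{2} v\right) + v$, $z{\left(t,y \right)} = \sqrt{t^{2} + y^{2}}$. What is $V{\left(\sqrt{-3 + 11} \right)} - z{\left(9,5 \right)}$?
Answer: $8 - \sqrt{106} + 18 \sqrt{2} \approx 23.16$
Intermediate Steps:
$V{\left(v \right)} = v + v^{2} + v^{3}$ ($V{\left(v \right)} = \left(v^{2} + v^{3}\right) + v = v + v^{2} + v^{3}$)
$V{\left(\sqrt{-3 + 11} \right)} - z{\left(9,5 \right)} = \sqrt{-3 + 11} \left(1 + \sqrt{-3 + 11} + \left(\sqrt{-3 + 11}\right)^{2}\right) - \sqrt{9^{2} + 5^{2}} = \sqrt{8} \left(1 + \sqrt{8} + \left(\sqrt{8}\right)^{2}\right) - \sqrt{81 + 25} = 2 \sqrt{2} \left(1 + 2 \sqrt{2} + \left(2 \sqrt{2}\right)^{2}\right) - \sqrt{106} = 2 \sqrt{2} \left(1 + 2 \sqrt{2} + 8\right) - \sqrt{106} = 2 \sqrt{2} \left(9 + 2 \sqrt{2}\right) - \sqrt{106} = - \sqrt{106} + 2 \sqrt{2} \left(9 + 2 \sqrt{2}\right)$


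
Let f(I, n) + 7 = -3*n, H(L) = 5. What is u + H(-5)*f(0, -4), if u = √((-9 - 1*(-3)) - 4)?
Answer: 25 + I*√10 ≈ 25.0 + 3.1623*I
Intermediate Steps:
u = I*√10 (u = √((-9 + 3) - 4) = √(-6 - 4) = √(-10) = I*√10 ≈ 3.1623*I)
f(I, n) = -7 - 3*n
u + H(-5)*f(0, -4) = I*√10 + 5*(-7 - 3*(-4)) = I*√10 + 5*(-7 + 12) = I*√10 + 5*5 = I*√10 + 25 = 25 + I*√10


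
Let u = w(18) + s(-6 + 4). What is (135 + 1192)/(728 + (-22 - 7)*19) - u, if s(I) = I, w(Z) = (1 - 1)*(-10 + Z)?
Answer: 1681/177 ≈ 9.4972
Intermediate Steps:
w(Z) = 0 (w(Z) = 0*(-10 + Z) = 0)
u = -2 (u = 0 + (-6 + 4) = 0 - 2 = -2)
(135 + 1192)/(728 + (-22 - 7)*19) - u = (135 + 1192)/(728 + (-22 - 7)*19) - 1*(-2) = 1327/(728 - 29*19) + 2 = 1327/(728 - 551) + 2 = 1327/177 + 2 = 1681/177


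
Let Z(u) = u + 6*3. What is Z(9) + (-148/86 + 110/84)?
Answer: 48019/1806 ≈ 26.589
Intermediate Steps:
Z(u) = 18 + u (Z(u) = u + 18 = 18 + u)
Z(9) + (-148/86 + 110/84) = (18 + 9) + (-148/86 + 110/84) = 27 + (-148*1/86 + 110*(1/84)) = 27 + (-74/43 + 55/42) = 27 - 743/1806 = 48019/1806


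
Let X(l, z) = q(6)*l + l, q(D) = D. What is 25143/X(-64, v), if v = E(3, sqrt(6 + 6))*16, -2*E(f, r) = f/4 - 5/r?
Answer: -25143/448 ≈ -56.123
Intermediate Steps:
E(f, r) = -f/8 + 5/(2*r) (E(f, r) = -(f/4 - 5/r)/2 = -(-5/r + f/4)/2 = -f/8 + 5/(2*r))
v = sqrt(3)*(20 - 6*sqrt(3))/3 (v = ((20 - 1*3*sqrt(6 + 6))/(8*(sqrt(6 + 6))))*16 = ((20 - 1*3*sqrt(12))/(8*(sqrt(12))))*16 = ((20 - 1*3*2*sqrt(3))/(8*((2*sqrt(3)))))*16 = ((sqrt(3)/6)*(20 - 6*sqrt(3))/8)*16 = (sqrt(3)*(20 - 6*sqrt(3))/48)*16 = sqrt(3)*(20 - 6*sqrt(3))/3 ≈ 5.5470)
X(l, z) = 7*l (X(l, z) = 6*l + l = 7*l)
25143/X(-64, v) = 25143/((7*(-64))) = 25143/(-448) = 25143*(-1/448) = -25143/448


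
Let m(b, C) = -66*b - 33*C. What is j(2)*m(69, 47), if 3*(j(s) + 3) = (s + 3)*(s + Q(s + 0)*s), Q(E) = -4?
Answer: 79365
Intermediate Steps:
j(s) = -3 - s*(3 + s) (j(s) = -3 + ((s + 3)*(s - 4*s))/3 = -3 + ((3 + s)*(-3*s))/3 = -3 + (-3*s*(3 + s))/3 = -3 - s*(3 + s))
j(2)*m(69, 47) = (-3 - 1*2² - 3*2)*(-66*69 - 33*47) = (-3 - 1*4 - 6)*(-4554 - 1551) = (-3 - 4 - 6)*(-6105) = -13*(-6105) = 79365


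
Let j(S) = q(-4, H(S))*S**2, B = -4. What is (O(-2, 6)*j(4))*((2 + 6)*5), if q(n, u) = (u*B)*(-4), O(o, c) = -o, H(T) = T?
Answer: 81920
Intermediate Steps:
q(n, u) = 16*u (q(n, u) = (u*(-4))*(-4) = -4*u*(-4) = 16*u)
j(S) = 16*S**3 (j(S) = (16*S)*S**2 = 16*S**3)
(O(-2, 6)*j(4))*((2 + 6)*5) = ((-1*(-2))*(16*4**3))*((2 + 6)*5) = (2*(16*64))*(8*5) = (2*1024)*40 = 2048*40 = 81920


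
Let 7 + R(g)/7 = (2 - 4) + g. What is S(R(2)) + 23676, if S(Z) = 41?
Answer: 23717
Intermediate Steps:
R(g) = -63 + 7*g (R(g) = -49 + 7*((2 - 4) + g) = -49 + 7*(-2 + g) = -49 + (-14 + 7*g) = -63 + 7*g)
S(R(2)) + 23676 = 41 + 23676 = 23717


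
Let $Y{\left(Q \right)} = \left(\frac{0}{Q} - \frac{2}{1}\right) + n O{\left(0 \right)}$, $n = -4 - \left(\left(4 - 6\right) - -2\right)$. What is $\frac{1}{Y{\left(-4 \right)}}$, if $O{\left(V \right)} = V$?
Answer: $- \frac{1}{2} \approx -0.5$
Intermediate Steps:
$n = -4$ ($n = -4 - \left(\left(4 - 6\right) + 2\right) = -4 - \left(-2 + 2\right) = -4 - 0 = -4 + 0 = -4$)
$Y{\left(Q \right)} = -2$ ($Y{\left(Q \right)} = \left(\frac{0}{Q} - \frac{2}{1}\right) - 0 = \left(0 - 2\right) + 0 = -2 + 0 = -2$)
$\frac{1}{Y{\left(-4 \right)}} = \frac{1}{-2} = - \frac{1}{2}$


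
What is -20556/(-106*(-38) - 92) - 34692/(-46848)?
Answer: -717413/160064 ≈ -4.4820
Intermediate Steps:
-20556/(-106*(-38) - 92) - 34692/(-46848) = -20556/(4028 - 92) - 34692*(-1/46848) = -20556/3936 + 2891/3904 = -20556*1/3936 + 2891/3904 = -1713/328 + 2891/3904 = -717413/160064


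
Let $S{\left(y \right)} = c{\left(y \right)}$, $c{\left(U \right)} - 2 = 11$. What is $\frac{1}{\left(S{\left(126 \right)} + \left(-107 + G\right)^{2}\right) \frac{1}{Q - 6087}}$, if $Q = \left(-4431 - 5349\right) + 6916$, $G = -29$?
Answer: $- \frac{8951}{18509} \approx -0.4836$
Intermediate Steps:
$c{\left(U \right)} = 13$ ($c{\left(U \right)} = 2 + 11 = 13$)
$S{\left(y \right)} = 13$
$Q = -2864$ ($Q = -9780 + 6916 = -2864$)
$\frac{1}{\left(S{\left(126 \right)} + \left(-107 + G\right)^{2}\right) \frac{1}{Q - 6087}} = \frac{1}{\left(13 + \left(-107 - 29\right)^{2}\right) \frac{1}{-2864 - 6087}} = \frac{1}{\left(13 + \left(-136\right)^{2}\right) \frac{1}{-8951}} = \frac{1}{\left(13 + 18496\right) \left(- \frac{1}{8951}\right)} = \frac{1}{18509 \left(- \frac{1}{8951}\right)} = \frac{1}{- \frac{18509}{8951}} = - \frac{8951}{18509}$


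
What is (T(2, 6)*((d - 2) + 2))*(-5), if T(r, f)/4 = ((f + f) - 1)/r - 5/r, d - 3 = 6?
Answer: -540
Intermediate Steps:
d = 9 (d = 3 + 6 = 9)
T(r, f) = -20/r + 4*(-1 + 2*f)/r (T(r, f) = 4*(((f + f) - 1)/r - 5/r) = 4*((2*f - 1)/r - 5/r) = 4*((-1 + 2*f)/r - 5/r) = 4*(-5/r + (-1 + 2*f)/r) = -20/r + 4*(-1 + 2*f)/r)
(T(2, 6)*((d - 2) + 2))*(-5) = ((8*(-3 + 6)/2)*((9 - 2) + 2))*(-5) = ((8*(1/2)*3)*(7 + 2))*(-5) = (12*9)*(-5) = 108*(-5) = -540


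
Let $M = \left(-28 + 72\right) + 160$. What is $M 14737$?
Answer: $3006348$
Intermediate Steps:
$M = 204$ ($M = 44 + 160 = 204$)
$M 14737 = 204 \cdot 14737 = 3006348$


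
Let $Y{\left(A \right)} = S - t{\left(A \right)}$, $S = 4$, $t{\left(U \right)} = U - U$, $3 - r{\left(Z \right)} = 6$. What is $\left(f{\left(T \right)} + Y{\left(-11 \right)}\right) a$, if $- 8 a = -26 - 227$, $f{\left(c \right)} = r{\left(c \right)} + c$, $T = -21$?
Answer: $- \frac{1265}{2} \approx -632.5$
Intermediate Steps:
$r{\left(Z \right)} = -3$ ($r{\left(Z \right)} = 3 - 6 = -3$)
$t{\left(U \right)} = 0$
$Y{\left(A \right)} = 4$ ($Y{\left(A \right)} = 4 - 0 = 4 + 0 = 4$)
$f{\left(c \right)} = -3 + c$
$a = \frac{253}{8}$ ($a = - \frac{-26 - 227}{8} = \left(- \frac{1}{8}\right) \left(-253\right) = \frac{253}{8} \approx 31.625$)
$\left(f{\left(T \right)} + Y{\left(-11 \right)}\right) a = \left(\left(-3 - 21\right) + 4\right) \frac{253}{8} = \left(-24 + 4\right) \frac{253}{8} = \left(-20\right) \frac{253}{8} = - \frac{1265}{2}$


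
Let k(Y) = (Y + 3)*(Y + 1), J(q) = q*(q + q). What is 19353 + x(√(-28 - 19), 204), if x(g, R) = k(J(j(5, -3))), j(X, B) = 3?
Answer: 19752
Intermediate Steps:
J(q) = 2*q² (J(q) = q*(2*q) = 2*q²)
k(Y) = (1 + Y)*(3 + Y) (k(Y) = (3 + Y)*(1 + Y) = (1 + Y)*(3 + Y))
x(g, R) = 399 (x(g, R) = 3 + (2*3²)² + 4*(2*3²) = 3 + (2*9)² + 4*(2*9) = 3 + 18² + 4*18 = 3 + 324 + 72 = 399)
19353 + x(√(-28 - 19), 204) = 19353 + 399 = 19752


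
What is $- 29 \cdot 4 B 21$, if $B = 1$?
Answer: $-2436$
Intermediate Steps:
$- 29 \cdot 4 B 21 = - 29 \cdot 4 \cdot 1 \cdot 21 = \left(-29\right) 4 \cdot 21 = \left(-116\right) 21 = -2436$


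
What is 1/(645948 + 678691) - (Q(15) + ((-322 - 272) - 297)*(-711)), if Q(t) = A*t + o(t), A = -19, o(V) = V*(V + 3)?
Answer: -839140261553/1324639 ≈ -6.3349e+5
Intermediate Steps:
o(V) = V*(3 + V)
Q(t) = -19*t + t*(3 + t)
1/(645948 + 678691) - (Q(15) + ((-322 - 272) - 297)*(-711)) = 1/(645948 + 678691) - (15*(-16 + 15) + ((-322 - 272) - 297)*(-711)) = 1/1324639 - (15*(-1) + (-594 - 297)*(-711)) = 1/1324639 - (-15 - 891*(-711)) = 1/1324639 - (-15 + 633501) = 1/1324639 - 1*633486 = 1/1324639 - 633486 = -839140261553/1324639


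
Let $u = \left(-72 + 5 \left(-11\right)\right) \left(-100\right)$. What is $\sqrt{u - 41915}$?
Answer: $i \sqrt{29215} \approx 170.92 i$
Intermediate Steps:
$u = 12700$ ($u = \left(-72 - 55\right) \left(-100\right) = \left(-127\right) \left(-100\right) = 12700$)
$\sqrt{u - 41915} = \sqrt{12700 - 41915} = \sqrt{-29215} = i \sqrt{29215}$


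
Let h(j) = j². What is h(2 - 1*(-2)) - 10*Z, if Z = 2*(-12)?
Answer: 256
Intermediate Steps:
Z = -24
h(2 - 1*(-2)) - 10*Z = (2 - 1*(-2))² - 10*(-24) = (2 + 2)² + 240 = 4² + 240 = 16 + 240 = 256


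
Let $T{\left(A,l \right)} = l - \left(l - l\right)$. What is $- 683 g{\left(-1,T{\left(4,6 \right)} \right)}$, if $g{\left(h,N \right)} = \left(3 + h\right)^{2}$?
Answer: $-2732$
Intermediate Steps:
$T{\left(A,l \right)} = l$ ($T{\left(A,l \right)} = l - 0 = l + 0 = l$)
$- 683 g{\left(-1,T{\left(4,6 \right)} \right)} = - 683 \left(3 - 1\right)^{2} = - 683 \cdot 2^{2} = \left(-683\right) 4 = -2732$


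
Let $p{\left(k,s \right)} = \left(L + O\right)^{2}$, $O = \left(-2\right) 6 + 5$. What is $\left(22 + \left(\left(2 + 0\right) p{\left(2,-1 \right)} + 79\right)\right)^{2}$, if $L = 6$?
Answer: $10609$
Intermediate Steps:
$O = -7$ ($O = -12 + 5 = -7$)
$p{\left(k,s \right)} = 1$ ($p{\left(k,s \right)} = \left(6 - 7\right)^{2} = \left(-1\right)^{2} = 1$)
$\left(22 + \left(\left(2 + 0\right) p{\left(2,-1 \right)} + 79\right)\right)^{2} = \left(22 + \left(\left(2 + 0\right) 1 + 79\right)\right)^{2} = \left(22 + \left(2 \cdot 1 + 79\right)\right)^{2} = \left(22 + \left(2 + 79\right)\right)^{2} = \left(22 + 81\right)^{2} = 103^{2} = 10609$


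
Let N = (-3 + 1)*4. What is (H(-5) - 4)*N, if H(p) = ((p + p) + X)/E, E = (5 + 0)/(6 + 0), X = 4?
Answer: 448/5 ≈ 89.600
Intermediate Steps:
E = ⅚ (E = 5/6 = 5*(⅙) = ⅚ ≈ 0.83333)
N = -8 (N = -2*4 = -8)
H(p) = 24/5 + 12*p/5 (H(p) = ((p + p) + 4)/(⅚) = (2*p + 4)*(6/5) = (4 + 2*p)*(6/5) = 24/5 + 12*p/5)
(H(-5) - 4)*N = ((24/5 + (12/5)*(-5)) - 4)*(-8) = ((24/5 - 12) - 4)*(-8) = (-36/5 - 4)*(-8) = -56/5*(-8) = 448/5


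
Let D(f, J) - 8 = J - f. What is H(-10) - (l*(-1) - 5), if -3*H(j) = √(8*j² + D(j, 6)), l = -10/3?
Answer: 5/3 - 2*√206/3 ≈ -7.9018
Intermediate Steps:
D(f, J) = 8 + J - f (D(f, J) = 8 + (J - f) = 8 + J - f)
l = -10/3 (l = -10*⅓ = -10/3 ≈ -3.3333)
H(j) = -√(14 - j + 8*j²)/3 (H(j) = -√(8*j² + (8 + 6 - j))/3 = -√(8*j² + (14 - j))/3 = -√(14 - j + 8*j²)/3)
H(-10) - (l*(-1) - 5) = -√(14 - 1*(-10) + 8*(-10)²)/3 - (-10/3*(-1) - 5) = -√(14 + 10 + 8*100)/3 - (10/3 - 5) = -√(14 + 10 + 800)/3 - 1*(-5/3) = -2*√206/3 + 5/3 = 5/3 - 2*√206/3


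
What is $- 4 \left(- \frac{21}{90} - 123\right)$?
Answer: $\frac{7394}{15} \approx 492.93$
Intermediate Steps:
$- 4 \left(- \frac{21}{90} - 123\right) = - 4 \left(\left(-21\right) \frac{1}{90} - 123\right) = - 4 \left(- \frac{7}{30} - 123\right) = \left(-4\right) \left(- \frac{3697}{30}\right) = \frac{7394}{15}$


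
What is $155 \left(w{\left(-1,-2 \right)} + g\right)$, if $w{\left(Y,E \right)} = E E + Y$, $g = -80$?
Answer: $-11935$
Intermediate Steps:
$w{\left(Y,E \right)} = Y + E^{2}$ ($w{\left(Y,E \right)} = E^{2} + Y = Y + E^{2}$)
$155 \left(w{\left(-1,-2 \right)} + g\right) = 155 \left(\left(-1 + \left(-2\right)^{2}\right) - 80\right) = 155 \left(\left(-1 + 4\right) - 80\right) = 155 \left(3 - 80\right) = 155 \left(-77\right) = -11935$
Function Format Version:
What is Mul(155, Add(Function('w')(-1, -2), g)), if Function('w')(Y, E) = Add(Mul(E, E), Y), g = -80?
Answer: -11935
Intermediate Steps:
Function('w')(Y, E) = Add(Y, Pow(E, 2)) (Function('w')(Y, E) = Add(Pow(E, 2), Y) = Add(Y, Pow(E, 2)))
Mul(155, Add(Function('w')(-1, -2), g)) = Mul(155, Add(Add(-1, Pow(-2, 2)), -80)) = Mul(155, Add(Add(-1, 4), -80)) = Mul(155, Add(3, -80)) = Mul(155, -77) = -11935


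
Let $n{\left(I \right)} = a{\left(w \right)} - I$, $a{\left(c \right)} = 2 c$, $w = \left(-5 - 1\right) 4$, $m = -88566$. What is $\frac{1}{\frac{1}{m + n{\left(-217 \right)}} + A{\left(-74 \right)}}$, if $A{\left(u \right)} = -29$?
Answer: $- \frac{88397}{2563514} \approx -0.034483$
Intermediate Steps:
$w = -24$ ($w = \left(-6\right) 4 = -24$)
$n{\left(I \right)} = -48 - I$ ($n{\left(I \right)} = 2 \left(-24\right) - I = -48 - I$)
$\frac{1}{\frac{1}{m + n{\left(-217 \right)}} + A{\left(-74 \right)}} = \frac{1}{\frac{1}{-88566 - -169} - 29} = \frac{1}{\frac{1}{-88566 + \left(-48 + 217\right)} - 29} = \frac{1}{\frac{1}{-88566 + 169} - 29} = \frac{1}{\frac{1}{-88397} - 29} = \frac{1}{- \frac{1}{88397} - 29} = \frac{1}{- \frac{2563514}{88397}} = - \frac{88397}{2563514}$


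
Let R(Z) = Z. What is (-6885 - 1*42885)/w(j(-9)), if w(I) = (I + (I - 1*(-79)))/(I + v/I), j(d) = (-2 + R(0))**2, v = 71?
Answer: -24885/2 ≈ -12443.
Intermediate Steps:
j(d) = 4 (j(d) = (-2 + 0)**2 = (-2)**2 = 4)
w(I) = (79 + 2*I)/(I + 71/I) (w(I) = (I + (I - 1*(-79)))/(I + 71/I) = (I + (I + 79))/(I + 71/I) = (I + (79 + I))/(I + 71/I) = (79 + 2*I)/(I + 71/I))
(-6885 - 1*42885)/w(j(-9)) = (-6885 - 1*42885)/((4*(79 + 2*4)/(71 + 4**2))) = (-6885 - 42885)/((4*(79 + 8)/(71 + 16))) = -49770/(4*87/87) = -49770/(4*(1/87)*87) = -49770/4 = -49770*1/4 = -24885/2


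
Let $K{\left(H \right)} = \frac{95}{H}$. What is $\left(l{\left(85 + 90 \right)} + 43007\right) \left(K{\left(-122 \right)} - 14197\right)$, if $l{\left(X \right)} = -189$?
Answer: $- \frac{37083149761}{61} \approx -6.0792 \cdot 10^{8}$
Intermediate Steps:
$\left(l{\left(85 + 90 \right)} + 43007\right) \left(K{\left(-122 \right)} - 14197\right) = \left(-189 + 43007\right) \left(\frac{95}{-122} - 14197\right) = 42818 \left(95 \left(- \frac{1}{122}\right) - 14197\right) = 42818 \left(- \frac{95}{122} - 14197\right) = 42818 \left(- \frac{1732129}{122}\right) = - \frac{37083149761}{61}$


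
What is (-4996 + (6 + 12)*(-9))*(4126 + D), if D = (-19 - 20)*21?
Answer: -17057506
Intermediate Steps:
D = -819 (D = -39*21 = -819)
(-4996 + (6 + 12)*(-9))*(4126 + D) = (-4996 + (6 + 12)*(-9))*(4126 - 819) = (-4996 + 18*(-9))*3307 = (-4996 - 162)*3307 = -5158*3307 = -17057506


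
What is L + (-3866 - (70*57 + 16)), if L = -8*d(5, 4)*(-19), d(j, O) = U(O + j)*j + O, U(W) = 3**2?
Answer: -424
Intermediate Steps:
U(W) = 9
d(j, O) = O + 9*j (d(j, O) = 9*j + O = O + 9*j)
L = 7448 (L = -8*(4 + 9*5)*(-19) = -8*(4 + 45)*(-19) = -8*49*(-19) = -392*(-19) = 7448)
L + (-3866 - (70*57 + 16)) = 7448 + (-3866 - (70*57 + 16)) = 7448 + (-3866 - (3990 + 16)) = 7448 + (-3866 - 1*4006) = 7448 + (-3866 - 4006) = 7448 - 7872 = -424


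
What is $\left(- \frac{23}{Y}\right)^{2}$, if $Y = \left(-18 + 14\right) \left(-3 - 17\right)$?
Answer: $\frac{529}{6400} \approx 0.082656$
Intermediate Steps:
$Y = 80$ ($Y = \left(-4\right) \left(-20\right) = 80$)
$\left(- \frac{23}{Y}\right)^{2} = \left(- \frac{23}{80}\right)^{2} = \frac{529}{6400}$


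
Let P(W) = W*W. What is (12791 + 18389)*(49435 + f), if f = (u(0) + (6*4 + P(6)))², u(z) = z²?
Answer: 1653631300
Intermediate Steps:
P(W) = W²
f = 3600 (f = (0² + (6*4 + 6²))² = (0 + (24 + 36))² = (0 + 60)² = 60² = 3600)
(12791 + 18389)*(49435 + f) = (12791 + 18389)*(49435 + 3600) = 31180*53035 = 1653631300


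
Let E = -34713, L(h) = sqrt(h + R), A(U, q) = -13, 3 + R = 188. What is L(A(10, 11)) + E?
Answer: -34713 + 2*sqrt(43) ≈ -34700.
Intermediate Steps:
R = 185 (R = -3 + 188 = 185)
L(h) = sqrt(185 + h) (L(h) = sqrt(h + 185) = sqrt(185 + h))
L(A(10, 11)) + E = sqrt(185 - 13) - 34713 = sqrt(172) - 34713 = 2*sqrt(43) - 34713 = -34713 + 2*sqrt(43)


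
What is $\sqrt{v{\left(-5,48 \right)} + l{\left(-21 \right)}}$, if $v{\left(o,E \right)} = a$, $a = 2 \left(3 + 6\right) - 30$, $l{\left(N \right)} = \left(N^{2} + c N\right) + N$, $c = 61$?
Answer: $3 i \sqrt{97} \approx 29.547 i$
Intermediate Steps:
$l{\left(N \right)} = N^{2} + 62 N$ ($l{\left(N \right)} = \left(N^{2} + 61 N\right) + N = N^{2} + 62 N$)
$a = -12$ ($a = 2 \cdot 9 - 30 = 18 - 30 = -12$)
$v{\left(o,E \right)} = -12$
$\sqrt{v{\left(-5,48 \right)} + l{\left(-21 \right)}} = \sqrt{-12 - 21 \left(62 - 21\right)} = \sqrt{-12 - 861} = \sqrt{-873} = 3 i \sqrt{97}$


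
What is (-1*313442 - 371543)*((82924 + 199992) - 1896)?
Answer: -192494484700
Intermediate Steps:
(-1*313442 - 371543)*((82924 + 199992) - 1896) = (-313442 - 371543)*(282916 - 1896) = -684985*281020 = -192494484700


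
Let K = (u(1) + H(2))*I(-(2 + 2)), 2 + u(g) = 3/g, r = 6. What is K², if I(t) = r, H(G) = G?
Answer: 324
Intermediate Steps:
u(g) = -2 + 3/g
I(t) = 6
K = 18 (K = ((-2 + 3/1) + 2)*6 = ((-2 + 3*1) + 2)*6 = ((-2 + 3) + 2)*6 = (1 + 2)*6 = 3*6 = 18)
K² = 18² = 324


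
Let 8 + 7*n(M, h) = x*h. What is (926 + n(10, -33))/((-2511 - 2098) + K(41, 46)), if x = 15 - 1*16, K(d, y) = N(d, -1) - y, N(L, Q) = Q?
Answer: -2169/10864 ≈ -0.19965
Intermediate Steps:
K(d, y) = -1 - y
x = -1 (x = 15 - 16 = -1)
n(M, h) = -8/7 - h/7 (n(M, h) = -8/7 + (-h)/7 = -8/7 - h/7)
(926 + n(10, -33))/((-2511 - 2098) + K(41, 46)) = (926 + (-8/7 - ⅐*(-33)))/((-2511 - 2098) + (-1 - 1*46)) = (926 + (-8/7 + 33/7))/(-4609 + (-1 - 46)) = (926 + 25/7)/(-4609 - 47) = (6507/7)/(-4656) = (6507/7)*(-1/4656) = -2169/10864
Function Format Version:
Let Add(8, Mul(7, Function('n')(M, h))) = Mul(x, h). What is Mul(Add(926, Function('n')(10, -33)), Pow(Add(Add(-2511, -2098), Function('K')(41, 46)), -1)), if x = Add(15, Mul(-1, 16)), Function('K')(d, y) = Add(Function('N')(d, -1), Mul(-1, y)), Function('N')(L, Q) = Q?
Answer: Rational(-2169, 10864) ≈ -0.19965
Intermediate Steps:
Function('K')(d, y) = Add(-1, Mul(-1, y))
x = -1 (x = Add(15, -16) = -1)
Function('n')(M, h) = Add(Rational(-8, 7), Mul(Rational(-1, 7), h)) (Function('n')(M, h) = Add(Rational(-8, 7), Mul(Rational(1, 7), Mul(-1, h))) = Add(Rational(-8, 7), Mul(Rational(-1, 7), h)))
Mul(Add(926, Function('n')(10, -33)), Pow(Add(Add(-2511, -2098), Function('K')(41, 46)), -1)) = Mul(Add(926, Add(Rational(-8, 7), Mul(Rational(-1, 7), -33))), Pow(Add(Add(-2511, -2098), Add(-1, Mul(-1, 46))), -1)) = Mul(Add(926, Add(Rational(-8, 7), Rational(33, 7))), Pow(Add(-4609, Add(-1, -46)), -1)) = Mul(Add(926, Rational(25, 7)), Pow(Add(-4609, -47), -1)) = Mul(Rational(6507, 7), Pow(-4656, -1)) = Mul(Rational(6507, 7), Rational(-1, 4656)) = Rational(-2169, 10864)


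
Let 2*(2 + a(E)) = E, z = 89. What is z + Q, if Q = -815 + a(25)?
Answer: -1431/2 ≈ -715.50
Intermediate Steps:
a(E) = -2 + E/2
Q = -1609/2 (Q = -815 + (-2 + (1/2)*25) = -815 + (-2 + 25/2) = -815 + 21/2 = -1609/2 ≈ -804.50)
z + Q = 89 - 1609/2 = -1431/2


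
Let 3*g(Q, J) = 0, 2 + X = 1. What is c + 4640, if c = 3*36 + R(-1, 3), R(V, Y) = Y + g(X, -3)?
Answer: 4751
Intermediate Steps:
X = -1 (X = -2 + 1 = -1)
g(Q, J) = 0 (g(Q, J) = (⅓)*0 = 0)
R(V, Y) = Y (R(V, Y) = Y + 0 = Y)
c = 111 (c = 3*36 + 3 = 108 + 3 = 111)
c + 4640 = 111 + 4640 = 4751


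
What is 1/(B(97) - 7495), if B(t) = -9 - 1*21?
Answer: -1/7525 ≈ -0.00013289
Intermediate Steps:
B(t) = -30 (B(t) = -9 - 21 = -30)
1/(B(97) - 7495) = 1/(-30 - 7495) = 1/(-7525) = -1/7525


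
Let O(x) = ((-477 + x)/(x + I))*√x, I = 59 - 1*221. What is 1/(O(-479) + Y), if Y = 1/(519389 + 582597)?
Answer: 452785109666/531622620944765914305 - 744163005270732016*I*√479/531622620944765914305 ≈ 8.517e-10 - 0.030636*I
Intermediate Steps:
I = -162 (I = 59 - 221 = -162)
Y = 1/1101986 ≈ 9.0745e-7
O(x) = √x*(-477 + x)/(-162 + x) (O(x) = ((-477 + x)/(x - 162))*√x = ((-477 + x)/(-162 + x))*√x = √x*(-477 + x)/(-162 + x))
1/(O(-479) + Y) = 1/(√(-479)*(-477 - 479)/(-162 - 479) + 1/1101986) = 1/((I*√479)*(-956)/(-641) + 1/1101986) = 1/((I*√479)*(-1/641)*(-956) + 1/1101986) = 1/(956*I*√479/641 + 1/1101986) = 1/(1/1101986 + 956*I*√479/641)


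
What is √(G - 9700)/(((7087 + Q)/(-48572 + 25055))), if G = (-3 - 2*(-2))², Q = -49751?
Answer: 23517*I*√9699/42664 ≈ 54.286*I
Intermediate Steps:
G = 1 (G = (-3 + 4)² = 1² = 1)
√(G - 9700)/(((7087 + Q)/(-48572 + 25055))) = √(1 - 9700)/(((7087 - 49751)/(-48572 + 25055))) = √(-9699)/((-42664/(-23517))) = (I*√9699)/((-42664*(-1/23517))) = (I*√9699)/(42664/23517) = (I*√9699)*(23517/42664) = 23517*I*√9699/42664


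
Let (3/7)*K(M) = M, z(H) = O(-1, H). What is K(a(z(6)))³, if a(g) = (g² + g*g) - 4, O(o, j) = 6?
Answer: 107850176/27 ≈ 3.9945e+6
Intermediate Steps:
z(H) = 6
a(g) = -4 + 2*g² (a(g) = (g² + g²) - 4 = 2*g² - 4 = -4 + 2*g²)
K(M) = 7*M/3
K(a(z(6)))³ = (7*(-4 + 2*6²)/3)³ = (7*(-4 + 2*36)/3)³ = (7*(-4 + 72)/3)³ = ((7/3)*68)³ = (476/3)³ = 107850176/27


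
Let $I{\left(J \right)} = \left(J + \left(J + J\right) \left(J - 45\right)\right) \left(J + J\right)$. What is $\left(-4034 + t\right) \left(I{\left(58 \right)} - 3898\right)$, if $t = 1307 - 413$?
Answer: $-558160120$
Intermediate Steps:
$t = 894$ ($t = 1307 - 413 = 894$)
$I{\left(J \right)} = 2 J \left(J + 2 J \left(-45 + J\right)\right)$ ($I{\left(J \right)} = \left(J + 2 J \left(-45 + J\right)\right) 2 J = 2 J \left(J + 2 J \left(-45 + J\right)\right)$)
$\left(-4034 + t\right) \left(I{\left(58 \right)} - 3898\right) = \left(-4034 + 894\right) \left(58^{2} \left(-178 + 4 \cdot 58\right) - 3898\right) = - 3140 \left(3364 \left(-178 + 232\right) - 3898\right) = - 3140 \left(3364 \cdot 54 - 3898\right) = - 3140 \left(181656 - 3898\right) = \left(-3140\right) 177758 = -558160120$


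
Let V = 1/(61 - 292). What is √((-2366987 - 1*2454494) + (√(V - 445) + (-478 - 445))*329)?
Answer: √(-5581286172 + 3102*I*√5936469)/33 ≈ 1.5328 + 2263.9*I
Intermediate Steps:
V = -1/231 (V = 1/(-231) = -1/231 ≈ -0.0043290)
√((-2366987 - 1*2454494) + (√(V - 445) + (-478 - 445))*329) = √((-2366987 - 1*2454494) + (√(-1/231 - 445) + (-478 - 445))*329) = √((-2366987 - 2454494) + (√(-102796/231) - 923)*329) = √(-4821481 + (2*I*√5936469/231 - 923)*329) = √(-4821481 + (-923 + 2*I*√5936469/231)*329) = √(-4821481 + (-303667 + 94*I*√5936469/33)) = √(-5125148 + 94*I*√5936469/33)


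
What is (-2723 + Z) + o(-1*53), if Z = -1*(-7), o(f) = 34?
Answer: -2682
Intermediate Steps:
Z = 7
(-2723 + Z) + o(-1*53) = (-2723 + 7) + 34 = -2716 + 34 = -2682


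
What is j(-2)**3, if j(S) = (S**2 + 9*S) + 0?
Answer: -2744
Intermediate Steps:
j(S) = S**2 + 9*S
j(-2)**3 = (-2*(9 - 2))**3 = (-2*7)**3 = (-14)**3 = -2744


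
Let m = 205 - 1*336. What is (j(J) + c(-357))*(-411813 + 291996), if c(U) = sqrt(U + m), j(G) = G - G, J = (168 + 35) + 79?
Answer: -239634*I*sqrt(122) ≈ -2.6468e+6*I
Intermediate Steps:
J = 282 (J = 203 + 79 = 282)
j(G) = 0
m = -131 (m = 205 - 336 = -131)
c(U) = sqrt(-131 + U) (c(U) = sqrt(U - 131) = sqrt(-131 + U))
(j(J) + c(-357))*(-411813 + 291996) = (0 + sqrt(-131 - 357))*(-411813 + 291996) = (0 + sqrt(-488))*(-119817) = (0 + 2*I*sqrt(122))*(-119817) = (2*I*sqrt(122))*(-119817) = -239634*I*sqrt(122)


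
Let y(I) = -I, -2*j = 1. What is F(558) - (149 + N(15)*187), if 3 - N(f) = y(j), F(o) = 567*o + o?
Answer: 632655/2 ≈ 3.1633e+5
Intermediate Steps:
j = -1/2 (j = -1/2*1 = -1/2 ≈ -0.50000)
F(o) = 568*o
N(f) = 5/2 (N(f) = 3 - (-1)*(-1)/2 = 3 - 1*1/2 = 3 - 1/2 = 5/2)
F(558) - (149 + N(15)*187) = 568*558 - (149 + (5/2)*187) = 316944 - (149 + 935/2) = 316944 - 1*1233/2 = 316944 - 1233/2 = 632655/2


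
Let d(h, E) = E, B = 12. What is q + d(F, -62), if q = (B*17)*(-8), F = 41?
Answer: -1694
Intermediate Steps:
q = -1632 (q = (12*17)*(-8) = 204*(-8) = -1632)
q + d(F, -62) = -1632 - 62 = -1694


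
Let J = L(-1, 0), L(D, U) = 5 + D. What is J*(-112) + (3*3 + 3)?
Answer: -436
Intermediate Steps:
J = 4 (J = 5 - 1 = 4)
J*(-112) + (3*3 + 3) = 4*(-112) + (3*3 + 3) = -448 + (9 + 3) = -448 + 12 = -436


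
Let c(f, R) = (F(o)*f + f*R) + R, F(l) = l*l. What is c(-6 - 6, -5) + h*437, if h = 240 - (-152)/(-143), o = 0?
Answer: 14939281/143 ≈ 1.0447e+5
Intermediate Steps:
F(l) = l²
c(f, R) = R + R*f (c(f, R) = (0²*f + f*R) + R = (0*f + R*f) + R = (0 + R*f) + R = R*f + R = R + R*f)
h = 34168/143 (h = 240 - (-152)*(-1)/143 = 240 - 1*152/143 = 240 - 152/143 = 34168/143 ≈ 238.94)
c(-6 - 6, -5) + h*437 = -5*(1 + (-6 - 6)) + (34168/143)*437 = -5*(1 - 12) + 14931416/143 = -5*(-11) + 14931416/143 = 55 + 14931416/143 = 14939281/143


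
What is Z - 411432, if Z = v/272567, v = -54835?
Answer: -112142840779/272567 ≈ -4.1143e+5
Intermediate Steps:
Z = -54835/272567 ≈ -0.20118
Z - 411432 = -54835/272567 - 411432 = -112142840779/272567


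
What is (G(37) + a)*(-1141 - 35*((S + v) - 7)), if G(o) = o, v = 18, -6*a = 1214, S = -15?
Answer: 496496/3 ≈ 1.6550e+5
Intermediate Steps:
a = -607/3 (a = -⅙*1214 = -607/3 ≈ -202.33)
(G(37) + a)*(-1141 - 35*((S + v) - 7)) = (37 - 607/3)*(-1141 - 35*((-15 + 18) - 7)) = -496*(-1141 - 35*(3 - 7))/3 = -496*(-1141 - 35*(-4))/3 = -496*(-1141 + 140)/3 = -496/3*(-1001) = 496496/3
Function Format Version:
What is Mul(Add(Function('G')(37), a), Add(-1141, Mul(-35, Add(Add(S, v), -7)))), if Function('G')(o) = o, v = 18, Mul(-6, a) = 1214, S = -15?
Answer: Rational(496496, 3) ≈ 1.6550e+5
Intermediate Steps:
a = Rational(-607, 3) (a = Mul(Rational(-1, 6), 1214) = Rational(-607, 3) ≈ -202.33)
Mul(Add(Function('G')(37), a), Add(-1141, Mul(-35, Add(Add(S, v), -7)))) = Mul(Add(37, Rational(-607, 3)), Add(-1141, Mul(-35, Add(Add(-15, 18), -7)))) = Mul(Rational(-496, 3), Add(-1141, Mul(-35, Add(3, -7)))) = Mul(Rational(-496, 3), Add(-1141, Mul(-35, -4))) = Mul(Rational(-496, 3), Add(-1141, 140)) = Mul(Rational(-496, 3), -1001) = Rational(496496, 3)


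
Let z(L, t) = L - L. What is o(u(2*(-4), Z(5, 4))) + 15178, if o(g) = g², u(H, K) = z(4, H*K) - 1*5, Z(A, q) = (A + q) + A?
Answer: 15203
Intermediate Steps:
z(L, t) = 0
Z(A, q) = q + 2*A
u(H, K) = -5 (u(H, K) = 0 - 1*5 = 0 - 5 = -5)
o(u(2*(-4), Z(5, 4))) + 15178 = (-5)² + 15178 = 25 + 15178 = 15203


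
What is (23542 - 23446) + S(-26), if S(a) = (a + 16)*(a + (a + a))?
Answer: 876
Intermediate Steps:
S(a) = 3*a*(16 + a) (S(a) = (16 + a)*(a + 2*a) = (16 + a)*(3*a) = 3*a*(16 + a))
(23542 - 23446) + S(-26) = (23542 - 23446) + 3*(-26)*(16 - 26) = 96 + 3*(-26)*(-10) = 96 + 780 = 876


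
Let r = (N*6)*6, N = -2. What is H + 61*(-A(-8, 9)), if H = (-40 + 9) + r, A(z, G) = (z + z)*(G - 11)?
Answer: -2055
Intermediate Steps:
A(z, G) = 2*z*(-11 + G) (A(z, G) = (2*z)*(-11 + G) = 2*z*(-11 + G))
r = -72 (r = -2*6*6 = -12*6 = -72)
H = -103 (H = (-40 + 9) - 72 = -31 - 72 = -103)
H + 61*(-A(-8, 9)) = -103 + 61*(-2*(-8)*(-11 + 9)) = -103 + 61*(-2*(-8)*(-2)) = -103 + 61*(-1*32) = -103 + 61*(-32) = -103 - 1952 = -2055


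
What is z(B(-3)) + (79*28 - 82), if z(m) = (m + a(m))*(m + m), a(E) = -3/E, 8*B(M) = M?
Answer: 67977/32 ≈ 2124.3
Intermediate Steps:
B(M) = M/8
z(m) = 2*m*(m - 3/m) (z(m) = (m - 3/m)*(m + m) = (m - 3/m)*(2*m) = 2*m*(m - 3/m))
z(B(-3)) + (79*28 - 82) = (-6 + 2*((⅛)*(-3))²) + (79*28 - 82) = (-6 + 2*(-3/8)²) + (2212 - 82) = (-6 + 2*(9/64)) + 2130 = (-6 + 9/32) + 2130 = -183/32 + 2130 = 67977/32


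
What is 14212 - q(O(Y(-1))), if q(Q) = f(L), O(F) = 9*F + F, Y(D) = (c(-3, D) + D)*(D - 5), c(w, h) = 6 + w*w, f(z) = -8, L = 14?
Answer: 14220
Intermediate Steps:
c(w, h) = 6 + w²
Y(D) = (-5 + D)*(15 + D) (Y(D) = ((6 + (-3)²) + D)*(D - 5) = ((6 + 9) + D)*(-5 + D) = (15 + D)*(-5 + D) = (-5 + D)*(15 + D))
O(F) = 10*F
q(Q) = -8
14212 - q(O(Y(-1))) = 14212 - 1*(-8) = 14212 + 8 = 14220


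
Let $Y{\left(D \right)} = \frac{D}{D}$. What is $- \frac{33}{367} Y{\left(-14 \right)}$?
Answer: $- \frac{33}{367} \approx -0.089918$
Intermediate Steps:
$Y{\left(D \right)} = 1$
$- \frac{33}{367} Y{\left(-14 \right)} = - \frac{33}{367} \cdot 1 = \left(-33\right) \frac{1}{367} \cdot 1 = \left(- \frac{33}{367}\right) 1 = - \frac{33}{367}$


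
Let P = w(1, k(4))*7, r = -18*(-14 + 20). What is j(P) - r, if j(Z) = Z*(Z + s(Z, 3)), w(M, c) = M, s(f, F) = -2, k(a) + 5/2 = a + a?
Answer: 143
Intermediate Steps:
k(a) = -5/2 + 2*a (k(a) = -5/2 + (a + a) = -5/2 + 2*a)
r = -108 (r = -18*6 = -108)
P = 7 (P = 1*7 = 7)
j(Z) = Z*(-2 + Z) (j(Z) = Z*(Z - 2) = Z*(-2 + Z))
j(P) - r = 7*(-2 + 7) - 1*(-108) = 7*5 + 108 = 35 + 108 = 143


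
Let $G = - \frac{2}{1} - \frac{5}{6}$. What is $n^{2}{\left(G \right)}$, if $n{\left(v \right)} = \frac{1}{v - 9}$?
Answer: $\frac{36}{5041} \approx 0.0071414$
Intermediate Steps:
$G = - \frac{17}{6}$ ($G = \left(-2\right) 1 - \frac{5}{6} = -2 - \frac{5}{6} = - \frac{17}{6} \approx -2.8333$)
$n{\left(v \right)} = \frac{1}{-9 + v}$
$n^{2}{\left(G \right)} = \left(\frac{1}{-9 - \frac{17}{6}}\right)^{2} = \left(\frac{1}{- \frac{71}{6}}\right)^{2} = \left(- \frac{6}{71}\right)^{2} = \frac{36}{5041}$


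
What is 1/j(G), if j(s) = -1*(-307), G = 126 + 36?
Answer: 1/307 ≈ 0.0032573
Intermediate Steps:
G = 162
j(s) = 307
1/j(G) = 1/307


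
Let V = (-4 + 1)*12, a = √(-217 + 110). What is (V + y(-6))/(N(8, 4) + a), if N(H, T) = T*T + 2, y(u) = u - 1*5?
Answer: -846/431 + 47*I*√107/431 ≈ -1.9629 + 1.128*I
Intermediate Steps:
y(u) = -5 + u (y(u) = u - 5 = -5 + u)
N(H, T) = 2 + T² (N(H, T) = T² + 2 = 2 + T²)
a = I*√107 (a = √(-107) = I*√107 ≈ 10.344*I)
V = -36 (V = -3*12 = -36)
(V + y(-6))/(N(8, 4) + a) = (-36 + (-5 - 6))/((2 + 4²) + I*√107) = (-36 - 11)/((2 + 16) + I*√107) = -47/(18 + I*√107)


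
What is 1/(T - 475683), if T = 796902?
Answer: 1/321219 ≈ 3.1131e-6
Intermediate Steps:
1/(T - 475683) = 1/(796902 - 475683) = 1/321219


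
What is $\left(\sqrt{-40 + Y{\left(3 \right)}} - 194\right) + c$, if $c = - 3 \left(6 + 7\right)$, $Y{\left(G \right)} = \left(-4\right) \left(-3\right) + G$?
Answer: $-233 + 5 i \approx -233.0 + 5.0 i$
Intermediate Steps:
$Y{\left(G \right)} = 12 + G$
$c = -39$ ($c = \left(-3\right) 13 = -39$)
$\left(\sqrt{-40 + Y{\left(3 \right)}} - 194\right) + c = \left(\sqrt{-40 + \left(12 + 3\right)} - 194\right) - 39 = \left(\sqrt{-40 + 15} - 194\right) - 39 = \left(\sqrt{-25} - 194\right) - 39 = \left(5 i - 194\right) - 39 = \left(-194 + 5 i\right) - 39 = -233 + 5 i$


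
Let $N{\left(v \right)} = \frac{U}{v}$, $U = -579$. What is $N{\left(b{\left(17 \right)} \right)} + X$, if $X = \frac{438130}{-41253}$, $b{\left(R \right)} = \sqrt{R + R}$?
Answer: $- \frac{438130}{41253} - \frac{579 \sqrt{34}}{34} \approx -109.92$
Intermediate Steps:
$b{\left(R \right)} = \sqrt{2} \sqrt{R}$ ($b{\left(R \right)} = \sqrt{2 R} = \sqrt{2} \sqrt{R}$)
$N{\left(v \right)} = - \frac{579}{v}$
$X = - \frac{438130}{41253}$ ($X = 438130 \left(- \frac{1}{41253}\right) = - \frac{438130}{41253} \approx -10.621$)
$N{\left(b{\left(17 \right)} \right)} + X = - \frac{579}{\sqrt{2} \sqrt{17}} - \frac{438130}{41253} = - \frac{579}{\sqrt{34}} - \frac{438130}{41253} = - 579 \frac{\sqrt{34}}{34} - \frac{438130}{41253} = - \frac{579 \sqrt{34}}{34} - \frac{438130}{41253} = - \frac{438130}{41253} - \frac{579 \sqrt{34}}{34}$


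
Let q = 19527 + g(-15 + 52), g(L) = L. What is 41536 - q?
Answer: 21972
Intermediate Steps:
q = 19564 (q = 19527 + (-15 + 52) = 19527 + 37 = 19564)
41536 - q = 41536 - 1*19564 = 41536 - 19564 = 21972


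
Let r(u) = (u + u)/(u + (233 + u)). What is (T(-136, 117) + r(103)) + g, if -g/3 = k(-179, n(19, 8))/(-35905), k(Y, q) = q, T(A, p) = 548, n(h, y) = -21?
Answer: 8645106433/15762295 ≈ 548.47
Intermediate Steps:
r(u) = 2*u/(233 + 2*u) (r(u) = (2*u)/(233 + 2*u) = 2*u/(233 + 2*u))
g = -63/35905 (g = -(-63)/(-35905) = -(-63)*(-1)/35905 = -3*21/35905 = -63/35905 ≈ -0.0017546)
(T(-136, 117) + r(103)) + g = (548 + 2*103/(233 + 2*103)) - 63/35905 = (548 + 2*103/(233 + 206)) - 63/35905 = (548 + 2*103/439) - 63/35905 = (548 + 2*103*(1/439)) - 63/35905 = (548 + 206/439) - 63/35905 = 240778/439 - 63/35905 = 8645106433/15762295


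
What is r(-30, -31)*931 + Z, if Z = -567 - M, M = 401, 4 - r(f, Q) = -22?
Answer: 23238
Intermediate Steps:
r(f, Q) = 26 (r(f, Q) = 4 - 1*(-22) = 4 + 22 = 26)
Z = -968 (Z = -567 - 1*401 = -567 - 401 = -968)
r(-30, -31)*931 + Z = 26*931 - 968 = 24206 - 968 = 23238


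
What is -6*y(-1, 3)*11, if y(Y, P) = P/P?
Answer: -66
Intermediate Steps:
y(Y, P) = 1
-6*y(-1, 3)*11 = -6*1*11 = -6*11 = -66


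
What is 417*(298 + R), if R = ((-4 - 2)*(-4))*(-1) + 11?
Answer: 118845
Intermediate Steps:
R = -13 (R = -6*(-4)*(-1) + 11 = 24*(-1) + 11 = -24 + 11 = -13)
417*(298 + R) = 417*(298 - 13) = 417*285 = 118845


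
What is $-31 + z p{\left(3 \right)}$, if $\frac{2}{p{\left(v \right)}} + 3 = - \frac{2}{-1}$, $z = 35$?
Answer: $-101$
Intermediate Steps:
$p{\left(v \right)} = -2$ ($p{\left(v \right)} = \frac{2}{-3 - \frac{2}{-1}} = \frac{2}{-3 - -2} = \frac{2}{-3 + 2} = \frac{2}{-1} = 2 \left(-1\right) = -2$)
$-31 + z p{\left(3 \right)} = -31 + 35 \left(-2\right) = -31 - 70 = -101$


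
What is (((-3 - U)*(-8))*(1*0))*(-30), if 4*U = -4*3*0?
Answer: 0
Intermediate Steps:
U = 0 (U = (-4*3*0)/4 = (-12*0)/4 = (¼)*0 = 0)
(((-3 - U)*(-8))*(1*0))*(-30) = (((-3 - 1*0)*(-8))*(1*0))*(-30) = (((-3 + 0)*(-8))*0)*(-30) = (-3*(-8)*0)*(-30) = (24*0)*(-30) = 0*(-30) = 0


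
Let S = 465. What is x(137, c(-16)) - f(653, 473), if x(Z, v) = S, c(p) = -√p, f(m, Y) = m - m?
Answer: 465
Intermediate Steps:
f(m, Y) = 0
x(Z, v) = 465
x(137, c(-16)) - f(653, 473) = 465 - 1*0 = 465 + 0 = 465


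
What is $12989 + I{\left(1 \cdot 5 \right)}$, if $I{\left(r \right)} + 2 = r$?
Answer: $12992$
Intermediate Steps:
$I{\left(r \right)} = -2 + r$
$12989 + I{\left(1 \cdot 5 \right)} = 12989 + \left(-2 + 1 \cdot 5\right) = 12989 + \left(-2 + 5\right) = 12989 + 3 = 12992$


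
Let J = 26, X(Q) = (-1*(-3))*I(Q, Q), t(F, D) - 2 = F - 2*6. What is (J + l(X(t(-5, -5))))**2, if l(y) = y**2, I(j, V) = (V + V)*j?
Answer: 3321601020676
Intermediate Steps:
I(j, V) = 2*V*j (I(j, V) = (2*V)*j = 2*V*j)
t(F, D) = -10 + F (t(F, D) = 2 + (F - 2*6) = 2 + (F - 12) = 2 + (-12 + F) = -10 + F)
X(Q) = 6*Q**2 (X(Q) = (-1*(-3))*(2*Q*Q) = 3*(2*Q**2) = 6*Q**2)
(J + l(X(t(-5, -5))))**2 = (26 + (6*(-10 - 5)**2)**2)**2 = (26 + (6*(-15)**2)**2)**2 = (26 + (6*225)**2)**2 = (26 + 1350**2)**2 = (26 + 1822500)**2 = 1822526**2 = 3321601020676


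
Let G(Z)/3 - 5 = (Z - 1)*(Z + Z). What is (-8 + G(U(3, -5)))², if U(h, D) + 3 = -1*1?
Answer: 16129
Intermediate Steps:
U(h, D) = -4 (U(h, D) = -3 - 1*1 = -3 - 1 = -4)
G(Z) = 15 + 6*Z*(-1 + Z) (G(Z) = 15 + 3*((Z - 1)*(Z + Z)) = 15 + 3*((-1 + Z)*(2*Z)) = 15 + 3*(2*Z*(-1 + Z)) = 15 + 6*Z*(-1 + Z))
(-8 + G(U(3, -5)))² = (-8 + (15 - 6*(-4) + 6*(-4)²))² = (-8 + (15 + 24 + 6*16))² = (-8 + (15 + 24 + 96))² = (-8 + 135)² = 127² = 16129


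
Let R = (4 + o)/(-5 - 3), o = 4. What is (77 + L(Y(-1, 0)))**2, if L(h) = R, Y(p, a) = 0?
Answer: 5776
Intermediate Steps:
R = -1 (R = (4 + 4)/(-5 - 3) = 8/(-8) = 8*(-1/8) = -1)
L(h) = -1
(77 + L(Y(-1, 0)))**2 = (77 - 1)**2 = 76**2 = 5776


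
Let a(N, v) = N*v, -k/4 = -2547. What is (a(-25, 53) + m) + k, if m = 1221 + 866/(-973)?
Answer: 9810866/973 ≈ 10083.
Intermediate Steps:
k = 10188 (k = -4*(-2547) = 10188)
m = 1187167/973 (m = 1221 + 866*(-1/973) = 1221 - 866/973 = 1187167/973 ≈ 1220.1)
(a(-25, 53) + m) + k = (-25*53 + 1187167/973) + 10188 = (-1325 + 1187167/973) + 10188 = -102058/973 + 10188 = 9810866/973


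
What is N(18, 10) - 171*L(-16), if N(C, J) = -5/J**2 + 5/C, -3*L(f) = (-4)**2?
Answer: 164201/180 ≈ 912.23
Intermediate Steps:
L(f) = -16/3 (L(f) = -1/3*(-4)**2 = -1/3*16 = -16/3)
N(C, J) = -5/J**2 + 5/C
N(18, 10) - 171*L(-16) = (-5/10**2 + 5/18) - 171*(-16/3) = (-5*1/100 + 5*(1/18)) + 912 = (-1/20 + 5/18) + 912 = 41/180 + 912 = 164201/180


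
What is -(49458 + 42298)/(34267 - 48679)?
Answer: 22939/3603 ≈ 6.3666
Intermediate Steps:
-(49458 + 42298)/(34267 - 48679) = -91756/(-14412) = -91756*(-1)/14412 = -1*(-22939/3603) = 22939/3603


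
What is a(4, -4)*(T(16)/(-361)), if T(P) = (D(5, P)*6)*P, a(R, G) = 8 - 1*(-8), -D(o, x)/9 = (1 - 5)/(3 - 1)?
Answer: -27648/361 ≈ -76.587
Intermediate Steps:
D(o, x) = 18 (D(o, x) = -9*(1 - 5)/(3 - 1) = -(-36)/2 = -9*(-2) = 18)
a(R, G) = 16 (a(R, G) = 8 + 8 = 16)
T(P) = 108*P (T(P) = (18*6)*P = 108*P)
a(4, -4)*(T(16)/(-361)) = 16*((108*16)/(-361)) = 16*(1728*(-1/361)) = 16*(-1728/361) = -27648/361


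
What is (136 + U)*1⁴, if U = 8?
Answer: 144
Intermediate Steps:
(136 + U)*1⁴ = (136 + 8)*1⁴ = 144*1 = 144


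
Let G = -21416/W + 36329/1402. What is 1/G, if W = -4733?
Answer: 6635666/201970389 ≈ 0.032855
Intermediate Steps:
G = 201970389/6635666 (G = -21416/(-4733) + 36329/1402 = -21416*(-1/4733) + 36329*(1/1402) = 21416/4733 + 36329/1402 = 201970389/6635666 ≈ 30.437)
1/G = 1/(201970389/6635666) = 6635666/201970389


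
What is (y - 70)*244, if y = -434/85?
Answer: -1557696/85 ≈ -18326.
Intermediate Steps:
y = -434/85 (y = -434*1/85 = -434/85 ≈ -5.1059)
(y - 70)*244 = (-434/85 - 70)*244 = -6384/85*244 = -1557696/85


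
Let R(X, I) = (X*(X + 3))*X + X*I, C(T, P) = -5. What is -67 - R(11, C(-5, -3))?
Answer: -1706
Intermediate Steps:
R(X, I) = I*X + X²*(3 + X) (R(X, I) = (X*(3 + X))*X + I*X = X²*(3 + X) + I*X = I*X + X²*(3 + X))
-67 - R(11, C(-5, -3)) = -67 - 11*(-5 + 11² + 3*11) = -67 - 11*(-5 + 121 + 33) = -67 - 11*149 = -67 - 1*1639 = -67 - 1639 = -1706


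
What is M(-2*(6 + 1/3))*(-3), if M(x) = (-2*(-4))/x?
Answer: 36/19 ≈ 1.8947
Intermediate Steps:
M(x) = 8/x
M(-2*(6 + 1/3))*(-3) = (8/((-2*(6 + 1/3))))*(-3) = (8/((-2*(6 + ⅓))))*(-3) = (8/((-2*19/3)))*(-3) = (8/(-38/3))*(-3) = (8*(-3/38))*(-3) = -12/19*(-3) = 36/19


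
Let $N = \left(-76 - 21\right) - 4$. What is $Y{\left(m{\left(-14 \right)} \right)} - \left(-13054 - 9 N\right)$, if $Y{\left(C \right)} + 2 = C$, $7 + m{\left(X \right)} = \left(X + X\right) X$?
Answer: $12528$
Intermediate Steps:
$N = -101$ ($N = -97 - 4 = -101$)
$m{\left(X \right)} = -7 + 2 X^{2}$ ($m{\left(X \right)} = -7 + \left(X + X\right) X = -7 + 2 X X = -7 + 2 X^{2}$)
$Y{\left(C \right)} = -2 + C$
$Y{\left(m{\left(-14 \right)} \right)} - \left(-13054 - 9 N\right) = \left(-2 - \left(7 - 2 \left(-14\right)^{2}\right)\right) - \left(-13054 - 9 \left(-101\right)\right) = \left(-2 + \left(-7 + 2 \cdot 196\right)\right) - \left(-13054 - -909\right) = \left(-2 + \left(-7 + 392\right)\right) - \left(-13054 + 909\right) = \left(-2 + 385\right) - -12145 = 383 + 12145 = 12528$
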